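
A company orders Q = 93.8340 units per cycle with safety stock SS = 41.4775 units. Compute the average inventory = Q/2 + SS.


Q/2 = 46.9170
Avg = 46.9170 + 41.4775 = 88.3945

88.3945 units


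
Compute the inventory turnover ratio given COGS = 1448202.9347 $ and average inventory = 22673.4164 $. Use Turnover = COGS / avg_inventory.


Turnover = 1448202.9347 / 22673.4164 = 63.8723

63.8723


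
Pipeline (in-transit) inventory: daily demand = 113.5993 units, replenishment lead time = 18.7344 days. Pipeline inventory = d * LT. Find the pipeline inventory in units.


Pipeline = 113.5993 * 18.7344 = 2128.2147

2128.2147 units


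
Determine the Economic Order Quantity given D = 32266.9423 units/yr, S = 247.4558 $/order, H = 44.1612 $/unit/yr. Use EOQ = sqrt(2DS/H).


2*D*S = 2 * 32266.9423 * 247.4558 = 15969284.0408
2*D*S/H = 361613.4535
EOQ = sqrt(361613.4535) = 601.3430

601.3430 units


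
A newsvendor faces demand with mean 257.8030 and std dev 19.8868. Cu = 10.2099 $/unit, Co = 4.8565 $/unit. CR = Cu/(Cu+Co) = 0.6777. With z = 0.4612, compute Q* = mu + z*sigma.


CR = Cu/(Cu+Co) = 10.2099/(10.2099+4.8565) = 0.6777
z = 0.4612
Q* = 257.8030 + 0.4612 * 19.8868 = 266.9748

266.9748 units


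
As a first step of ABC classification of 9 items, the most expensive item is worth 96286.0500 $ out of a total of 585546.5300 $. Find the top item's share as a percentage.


Top item = 96286.0500
Total = 585546.5300
Percentage = 96286.0500 / 585546.5300 * 100 = 16.4438

16.4438%


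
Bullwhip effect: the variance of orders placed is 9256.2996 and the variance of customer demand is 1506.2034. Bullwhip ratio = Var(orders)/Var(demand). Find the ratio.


BW = 9256.2996 / 1506.2034 = 6.1455

6.1455


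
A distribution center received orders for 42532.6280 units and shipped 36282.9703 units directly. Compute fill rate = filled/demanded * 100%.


FR = 36282.9703 / 42532.6280 * 100 = 85.3062

85.3062%


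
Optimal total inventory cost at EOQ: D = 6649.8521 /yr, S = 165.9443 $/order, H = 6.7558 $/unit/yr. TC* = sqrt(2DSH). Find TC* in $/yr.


2*D*S*H = 14910118.8584
TC* = sqrt(14910118.8584) = 3861.3623

3861.3623 $/yr


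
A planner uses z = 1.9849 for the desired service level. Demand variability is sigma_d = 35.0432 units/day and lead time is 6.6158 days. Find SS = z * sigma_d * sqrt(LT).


sqrt(LT) = sqrt(6.6158) = 2.5721
SS = 1.9849 * 35.0432 * 2.5721 = 178.9096

178.9096 units


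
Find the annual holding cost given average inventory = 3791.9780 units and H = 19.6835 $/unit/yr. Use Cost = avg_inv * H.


Cost = 3791.9780 * 19.6835 = 74639.3990

74639.3990 $/yr


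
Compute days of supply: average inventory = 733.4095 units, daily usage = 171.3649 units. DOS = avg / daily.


DOS = 733.4095 / 171.3649 = 4.2798

4.2798 days


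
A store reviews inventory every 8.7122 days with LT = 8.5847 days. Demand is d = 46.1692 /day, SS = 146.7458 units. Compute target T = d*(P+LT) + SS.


P + LT = 17.2969
d*(P+LT) = 46.1692 * 17.2969 = 798.5840
T = 798.5840 + 146.7458 = 945.3298

945.3298 units


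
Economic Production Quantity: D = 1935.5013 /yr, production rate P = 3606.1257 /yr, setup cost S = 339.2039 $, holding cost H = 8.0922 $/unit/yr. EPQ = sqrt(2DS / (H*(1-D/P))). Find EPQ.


1 - D/P = 1 - 0.5367 = 0.4633
H*(1-D/P) = 3.7489
2DS = 1313059.1788
EPQ = sqrt(350251.2815) = 591.8203

591.8203 units


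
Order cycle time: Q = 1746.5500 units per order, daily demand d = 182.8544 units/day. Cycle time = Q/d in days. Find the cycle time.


Cycle = 1746.5500 / 182.8544 = 9.5516

9.5516 days


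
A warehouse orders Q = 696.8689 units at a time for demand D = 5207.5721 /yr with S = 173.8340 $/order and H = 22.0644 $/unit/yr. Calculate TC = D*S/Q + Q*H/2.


Ordering cost = D*S/Q = 1299.0293
Holding cost = Q*H/2 = 7687.9971
TC = 1299.0293 + 7687.9971 = 8987.0263

8987.0263 $/yr


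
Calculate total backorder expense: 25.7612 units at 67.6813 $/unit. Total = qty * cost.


Total = 25.7612 * 67.6813 = 1743.5515

1743.5515 $


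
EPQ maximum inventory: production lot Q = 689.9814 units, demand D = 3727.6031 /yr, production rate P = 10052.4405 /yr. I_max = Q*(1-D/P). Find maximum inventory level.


D/P = 0.3708
1 - D/P = 0.6292
I_max = 689.9814 * 0.6292 = 434.1254

434.1254 units


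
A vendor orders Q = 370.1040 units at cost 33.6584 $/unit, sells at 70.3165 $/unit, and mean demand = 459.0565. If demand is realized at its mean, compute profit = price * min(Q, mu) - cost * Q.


Sales at mu = min(370.1040, 459.0565) = 370.1040
Revenue = 70.3165 * 370.1040 = 26024.4179
Total cost = 33.6584 * 370.1040 = 12457.1085
Profit = 26024.4179 - 12457.1085 = 13567.3094

13567.3094 $


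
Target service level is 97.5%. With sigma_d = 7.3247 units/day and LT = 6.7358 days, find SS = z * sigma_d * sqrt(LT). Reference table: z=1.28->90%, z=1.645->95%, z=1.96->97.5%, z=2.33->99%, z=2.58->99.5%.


From the table, SL = 97.5% corresponds to z = 1.96
sqrt(LT) = sqrt(6.7358) = 2.5953
SS = 1.96 * 7.3247 * 2.5953 = 37.2598

37.2598 units


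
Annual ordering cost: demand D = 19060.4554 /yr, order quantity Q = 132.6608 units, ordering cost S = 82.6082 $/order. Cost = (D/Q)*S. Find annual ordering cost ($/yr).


Number of orders = D/Q = 143.6781
Cost = 143.6781 * 82.6082 = 11868.9915

11868.9915 $/yr


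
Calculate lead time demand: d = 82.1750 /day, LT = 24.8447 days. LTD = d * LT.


LTD = 82.1750 * 24.8447 = 2041.6132

2041.6132 units


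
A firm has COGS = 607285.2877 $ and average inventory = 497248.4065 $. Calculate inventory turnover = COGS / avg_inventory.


Turnover = 607285.2877 / 497248.4065 = 1.2213

1.2213


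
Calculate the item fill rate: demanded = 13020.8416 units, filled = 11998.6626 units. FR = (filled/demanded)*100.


FR = 11998.6626 / 13020.8416 * 100 = 92.1497

92.1497%


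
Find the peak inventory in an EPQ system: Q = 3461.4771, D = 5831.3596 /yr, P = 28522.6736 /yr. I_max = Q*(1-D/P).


D/P = 0.2044
1 - D/P = 0.7956
I_max = 3461.4771 * 0.7956 = 2753.7904

2753.7904 units


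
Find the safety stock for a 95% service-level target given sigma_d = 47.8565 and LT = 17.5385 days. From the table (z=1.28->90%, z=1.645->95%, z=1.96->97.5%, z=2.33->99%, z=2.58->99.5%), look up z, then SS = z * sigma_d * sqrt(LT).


From the table, SL = 95% corresponds to z = 1.645
sqrt(LT) = sqrt(17.5385) = 4.1879
SS = 1.645 * 47.8565 * 4.1879 = 329.6879

329.6879 units


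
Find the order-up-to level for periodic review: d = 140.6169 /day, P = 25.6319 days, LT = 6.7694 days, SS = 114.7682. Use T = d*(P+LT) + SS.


P + LT = 32.4013
d*(P+LT) = 140.6169 * 32.4013 = 4556.1704
T = 4556.1704 + 114.7682 = 4670.9386

4670.9386 units


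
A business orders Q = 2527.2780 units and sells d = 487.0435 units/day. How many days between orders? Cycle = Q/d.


Cycle = 2527.2780 / 487.0435 = 5.1890

5.1890 days


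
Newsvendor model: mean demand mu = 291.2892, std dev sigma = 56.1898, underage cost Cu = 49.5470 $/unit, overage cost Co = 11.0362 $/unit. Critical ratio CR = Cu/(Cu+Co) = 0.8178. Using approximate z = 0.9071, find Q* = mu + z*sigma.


CR = Cu/(Cu+Co) = 49.5470/(49.5470+11.0362) = 0.8178
z = 0.9071
Q* = 291.2892 + 0.9071 * 56.1898 = 342.2590

342.2590 units


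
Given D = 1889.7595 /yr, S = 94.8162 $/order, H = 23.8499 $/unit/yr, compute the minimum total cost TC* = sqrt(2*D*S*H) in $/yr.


2*D*S*H = 8546841.3254
TC* = sqrt(8546841.3254) = 2923.4981

2923.4981 $/yr


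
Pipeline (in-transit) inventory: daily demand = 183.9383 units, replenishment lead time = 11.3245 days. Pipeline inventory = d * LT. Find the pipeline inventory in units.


Pipeline = 183.9383 * 11.3245 = 2083.0093

2083.0093 units


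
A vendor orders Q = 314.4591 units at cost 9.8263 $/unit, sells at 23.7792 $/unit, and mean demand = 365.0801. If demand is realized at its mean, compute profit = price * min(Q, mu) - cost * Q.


Sales at mu = min(314.4591, 365.0801) = 314.4591
Revenue = 23.7792 * 314.4591 = 7477.5858
Total cost = 9.8263 * 314.4591 = 3089.9695
Profit = 7477.5858 - 3089.9695 = 4387.6164

4387.6164 $


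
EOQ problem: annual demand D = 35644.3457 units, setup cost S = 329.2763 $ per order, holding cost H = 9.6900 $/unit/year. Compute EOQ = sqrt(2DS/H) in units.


2*D*S = 2 * 35644.3457 * 329.2763 = 23473676.5360
2*D*S/H = 2422464.0388
EOQ = sqrt(2422464.0388) = 1556.4267

1556.4267 units


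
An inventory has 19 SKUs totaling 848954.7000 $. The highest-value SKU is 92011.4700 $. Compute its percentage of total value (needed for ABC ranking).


Top item = 92011.4700
Total = 848954.7000
Percentage = 92011.4700 / 848954.7000 * 100 = 10.8382

10.8382%


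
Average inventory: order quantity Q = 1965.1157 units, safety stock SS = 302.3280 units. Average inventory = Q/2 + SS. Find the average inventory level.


Q/2 = 982.5579
Avg = 982.5579 + 302.3280 = 1284.8859

1284.8859 units


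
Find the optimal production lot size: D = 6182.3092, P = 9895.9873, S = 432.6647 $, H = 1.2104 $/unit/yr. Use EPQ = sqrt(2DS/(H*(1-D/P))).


1 - D/P = 1 - 0.6247 = 0.3753
H*(1-D/P) = 0.4542
2DS = 5349733.9107
EPQ = sqrt(11777636.3004) = 3431.8561

3431.8561 units


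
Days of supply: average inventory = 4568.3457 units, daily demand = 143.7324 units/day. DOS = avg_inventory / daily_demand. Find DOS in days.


DOS = 4568.3457 / 143.7324 = 31.7837

31.7837 days


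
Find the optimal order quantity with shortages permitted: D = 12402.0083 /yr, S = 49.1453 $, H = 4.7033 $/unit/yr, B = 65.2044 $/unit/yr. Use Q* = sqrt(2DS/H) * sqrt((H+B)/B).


sqrt(2DS/H) = 509.0971
sqrt((H+B)/B) = 1.0354
Q* = 509.0971 * 1.0354 = 527.1385

527.1385 units


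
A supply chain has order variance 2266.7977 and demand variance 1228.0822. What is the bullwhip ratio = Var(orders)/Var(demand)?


BW = 2266.7977 / 1228.0822 = 1.8458

1.8458


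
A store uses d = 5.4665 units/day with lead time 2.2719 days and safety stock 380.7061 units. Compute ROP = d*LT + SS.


d*LT = 5.4665 * 2.2719 = 12.4193
ROP = 12.4193 + 380.7061 = 393.1254

393.1254 units


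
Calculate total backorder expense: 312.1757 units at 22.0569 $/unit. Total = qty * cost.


Total = 312.1757 * 22.0569 = 6885.6282

6885.6282 $


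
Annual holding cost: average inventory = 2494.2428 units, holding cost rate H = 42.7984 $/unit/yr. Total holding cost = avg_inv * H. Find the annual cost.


Cost = 2494.2428 * 42.7984 = 106749.6011

106749.6011 $/yr


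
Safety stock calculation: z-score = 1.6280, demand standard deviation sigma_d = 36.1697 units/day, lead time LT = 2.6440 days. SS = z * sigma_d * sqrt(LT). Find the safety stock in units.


sqrt(LT) = sqrt(2.6440) = 1.6260
SS = 1.6280 * 36.1697 * 1.6260 = 95.7481

95.7481 units


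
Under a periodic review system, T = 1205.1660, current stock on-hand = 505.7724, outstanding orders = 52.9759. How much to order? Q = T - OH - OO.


Inventory position = OH + OO = 505.7724 + 52.9759 = 558.7483
Q = 1205.1660 - 558.7483 = 646.4177

646.4177 units


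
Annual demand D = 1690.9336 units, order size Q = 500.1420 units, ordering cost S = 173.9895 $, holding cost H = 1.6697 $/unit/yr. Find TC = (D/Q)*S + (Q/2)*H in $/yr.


Ordering cost = D*S/Q = 588.2423
Holding cost = Q*H/2 = 417.5435
TC = 588.2423 + 417.5435 = 1005.7859

1005.7859 $/yr


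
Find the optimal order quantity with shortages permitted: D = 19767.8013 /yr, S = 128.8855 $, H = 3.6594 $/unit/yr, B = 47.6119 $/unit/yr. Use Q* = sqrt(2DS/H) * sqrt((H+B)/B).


sqrt(2DS/H) = 1180.0252
sqrt((H+B)/B) = 1.0377
Q* = 1180.0252 * 1.0377 = 1224.5335

1224.5335 units


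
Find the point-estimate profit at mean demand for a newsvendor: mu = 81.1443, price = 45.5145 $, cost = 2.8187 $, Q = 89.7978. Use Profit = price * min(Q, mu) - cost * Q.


Sales at mu = min(89.7978, 81.1443) = 81.1443
Revenue = 45.5145 * 81.1443 = 3693.2422
Total cost = 2.8187 * 89.7978 = 253.1131
Profit = 3693.2422 - 253.1131 = 3440.1292

3440.1292 $


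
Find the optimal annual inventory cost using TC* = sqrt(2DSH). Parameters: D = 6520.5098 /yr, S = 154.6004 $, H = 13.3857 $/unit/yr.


2*D*S*H = 26987536.8441
TC* = sqrt(26987536.8441) = 5194.9530

5194.9530 $/yr


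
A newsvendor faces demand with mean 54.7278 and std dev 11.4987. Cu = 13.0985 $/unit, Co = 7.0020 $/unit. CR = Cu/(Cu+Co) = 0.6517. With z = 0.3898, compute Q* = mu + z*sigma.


CR = Cu/(Cu+Co) = 13.0985/(13.0985+7.0020) = 0.6517
z = 0.3898
Q* = 54.7278 + 0.3898 * 11.4987 = 59.2100

59.2100 units


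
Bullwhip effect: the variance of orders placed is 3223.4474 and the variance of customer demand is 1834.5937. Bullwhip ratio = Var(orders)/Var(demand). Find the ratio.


BW = 3223.4474 / 1834.5937 = 1.7570

1.7570


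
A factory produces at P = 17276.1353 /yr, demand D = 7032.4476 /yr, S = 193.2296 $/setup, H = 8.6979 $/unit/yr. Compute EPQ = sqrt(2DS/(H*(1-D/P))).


1 - D/P = 1 - 0.4071 = 0.5929
H*(1-D/P) = 5.1573
2DS = 2717754.0735
EPQ = sqrt(526970.1459) = 725.9271

725.9271 units


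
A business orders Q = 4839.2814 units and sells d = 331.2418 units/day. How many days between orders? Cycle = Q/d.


Cycle = 4839.2814 / 331.2418 = 14.6095

14.6095 days


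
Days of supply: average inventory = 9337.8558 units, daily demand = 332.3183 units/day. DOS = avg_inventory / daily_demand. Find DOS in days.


DOS = 9337.8558 / 332.3183 = 28.0991

28.0991 days


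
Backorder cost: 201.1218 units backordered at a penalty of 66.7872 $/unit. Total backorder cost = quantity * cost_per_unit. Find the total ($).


Total = 201.1218 * 66.7872 = 13432.3619

13432.3619 $


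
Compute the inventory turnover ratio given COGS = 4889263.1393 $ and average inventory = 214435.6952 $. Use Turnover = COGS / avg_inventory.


Turnover = 4889263.1393 / 214435.6952 = 22.8006

22.8006


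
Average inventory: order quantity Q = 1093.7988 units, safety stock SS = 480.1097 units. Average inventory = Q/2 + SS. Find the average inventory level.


Q/2 = 546.8994
Avg = 546.8994 + 480.1097 = 1027.0091

1027.0091 units


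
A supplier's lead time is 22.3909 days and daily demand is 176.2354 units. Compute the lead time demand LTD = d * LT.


LTD = 176.2354 * 22.3909 = 3946.0692

3946.0692 units


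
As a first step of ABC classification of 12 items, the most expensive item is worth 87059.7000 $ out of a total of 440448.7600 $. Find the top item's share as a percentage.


Top item = 87059.7000
Total = 440448.7600
Percentage = 87059.7000 / 440448.7600 * 100 = 19.7661

19.7661%


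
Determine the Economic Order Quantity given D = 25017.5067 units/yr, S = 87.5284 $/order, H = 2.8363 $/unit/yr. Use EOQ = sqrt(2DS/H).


2*D*S = 2 * 25017.5067 * 87.5284 = 4379484.6669
2*D*S/H = 1544083.7242
EOQ = sqrt(1544083.7242) = 1242.6117

1242.6117 units


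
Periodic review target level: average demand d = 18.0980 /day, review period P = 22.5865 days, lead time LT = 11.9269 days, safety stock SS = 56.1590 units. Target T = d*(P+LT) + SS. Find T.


P + LT = 34.5134
d*(P+LT) = 18.0980 * 34.5134 = 624.6235
T = 624.6235 + 56.1590 = 680.7825

680.7825 units


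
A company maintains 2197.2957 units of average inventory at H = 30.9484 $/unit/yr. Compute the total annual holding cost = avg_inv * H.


Cost = 2197.2957 * 30.9484 = 68002.7862

68002.7862 $/yr


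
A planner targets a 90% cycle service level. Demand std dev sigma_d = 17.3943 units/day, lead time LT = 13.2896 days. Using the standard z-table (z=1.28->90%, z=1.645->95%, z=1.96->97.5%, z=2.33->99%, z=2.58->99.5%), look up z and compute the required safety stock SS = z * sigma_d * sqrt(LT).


From the table, SL = 90% corresponds to z = 1.28
sqrt(LT) = sqrt(13.2896) = 3.6455
SS = 1.28 * 17.3943 * 3.6455 = 81.1658

81.1658 units


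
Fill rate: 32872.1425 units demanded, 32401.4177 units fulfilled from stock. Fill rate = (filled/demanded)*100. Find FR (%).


FR = 32401.4177 / 32872.1425 * 100 = 98.5680

98.5680%


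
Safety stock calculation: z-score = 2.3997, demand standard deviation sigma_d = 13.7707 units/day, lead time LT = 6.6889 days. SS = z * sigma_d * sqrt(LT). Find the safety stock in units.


sqrt(LT) = sqrt(6.6889) = 2.5863
SS = 2.3997 * 13.7707 * 2.5863 = 85.4654

85.4654 units


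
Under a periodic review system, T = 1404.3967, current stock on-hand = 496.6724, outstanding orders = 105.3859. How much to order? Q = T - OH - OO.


Inventory position = OH + OO = 496.6724 + 105.3859 = 602.0583
Q = 1404.3967 - 602.0583 = 802.3384

802.3384 units


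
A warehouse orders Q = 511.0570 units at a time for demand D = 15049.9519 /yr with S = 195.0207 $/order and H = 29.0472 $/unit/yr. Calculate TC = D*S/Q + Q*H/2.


Ordering cost = D*S/Q = 5743.1014
Holding cost = Q*H/2 = 7422.3874
TC = 5743.1014 + 7422.3874 = 13165.4888

13165.4888 $/yr


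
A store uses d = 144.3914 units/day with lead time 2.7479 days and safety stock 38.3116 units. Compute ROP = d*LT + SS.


d*LT = 144.3914 * 2.7479 = 396.7731
ROP = 396.7731 + 38.3116 = 435.0847

435.0847 units


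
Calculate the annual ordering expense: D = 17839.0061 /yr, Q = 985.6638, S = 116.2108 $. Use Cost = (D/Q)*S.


Number of orders = D/Q = 18.0985
Cost = 18.0985 * 116.2108 = 2103.2376

2103.2376 $/yr


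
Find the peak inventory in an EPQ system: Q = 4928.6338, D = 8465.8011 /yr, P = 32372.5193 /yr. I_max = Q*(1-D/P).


D/P = 0.2615
1 - D/P = 0.7385
I_max = 4928.6338 * 0.7385 = 3639.7371

3639.7371 units


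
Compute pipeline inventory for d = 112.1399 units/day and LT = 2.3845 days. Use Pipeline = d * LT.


Pipeline = 112.1399 * 2.3845 = 267.3976

267.3976 units


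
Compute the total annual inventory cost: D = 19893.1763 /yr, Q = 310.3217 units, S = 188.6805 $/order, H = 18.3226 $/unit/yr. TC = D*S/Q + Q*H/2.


Ordering cost = D*S/Q = 12095.3657
Holding cost = Q*H/2 = 2842.9502
TC = 12095.3657 + 2842.9502 = 14938.3159

14938.3159 $/yr


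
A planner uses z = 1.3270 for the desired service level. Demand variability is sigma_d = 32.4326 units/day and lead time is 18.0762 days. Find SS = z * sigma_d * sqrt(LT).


sqrt(LT) = sqrt(18.0762) = 4.2516
SS = 1.3270 * 32.4326 * 4.2516 = 182.9811

182.9811 units


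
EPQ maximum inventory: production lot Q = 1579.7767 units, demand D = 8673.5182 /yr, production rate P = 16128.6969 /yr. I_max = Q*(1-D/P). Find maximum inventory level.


D/P = 0.5378
1 - D/P = 0.4622
I_max = 1579.7767 * 0.4622 = 730.2213

730.2213 units


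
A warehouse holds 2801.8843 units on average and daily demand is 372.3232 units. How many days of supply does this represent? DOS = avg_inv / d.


DOS = 2801.8843 / 372.3232 = 7.5254

7.5254 days


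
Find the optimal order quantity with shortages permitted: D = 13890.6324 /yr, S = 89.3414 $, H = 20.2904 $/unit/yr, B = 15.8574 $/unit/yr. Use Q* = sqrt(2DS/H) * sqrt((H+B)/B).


sqrt(2DS/H) = 349.7495
sqrt((H+B)/B) = 1.5098
Q* = 349.7495 * 1.5098 = 528.0585

528.0585 units


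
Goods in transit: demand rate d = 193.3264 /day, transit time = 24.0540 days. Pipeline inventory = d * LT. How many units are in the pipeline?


Pipeline = 193.3264 * 24.0540 = 4650.2732

4650.2732 units


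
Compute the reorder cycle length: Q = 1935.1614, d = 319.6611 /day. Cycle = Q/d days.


Cycle = 1935.1614 / 319.6611 = 6.0538

6.0538 days


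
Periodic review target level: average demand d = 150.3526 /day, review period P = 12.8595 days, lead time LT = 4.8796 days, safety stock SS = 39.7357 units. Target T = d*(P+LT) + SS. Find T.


P + LT = 17.7391
d*(P+LT) = 150.3526 * 17.7391 = 2667.1198
T = 2667.1198 + 39.7357 = 2706.8555

2706.8555 units


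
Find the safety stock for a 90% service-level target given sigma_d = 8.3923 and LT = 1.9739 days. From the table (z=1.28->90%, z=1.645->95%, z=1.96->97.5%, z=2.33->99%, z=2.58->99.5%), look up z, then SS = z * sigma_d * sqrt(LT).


From the table, SL = 90% corresponds to z = 1.28
sqrt(LT) = sqrt(1.9739) = 1.4050
SS = 1.28 * 8.3923 * 1.4050 = 15.0922

15.0922 units


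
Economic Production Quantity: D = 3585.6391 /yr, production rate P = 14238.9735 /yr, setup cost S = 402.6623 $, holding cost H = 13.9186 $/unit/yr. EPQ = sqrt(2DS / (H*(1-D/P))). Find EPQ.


1 - D/P = 1 - 0.2518 = 0.7482
H*(1-D/P) = 10.4136
2DS = 2887603.3740
EPQ = sqrt(277290.5754) = 526.5839

526.5839 units


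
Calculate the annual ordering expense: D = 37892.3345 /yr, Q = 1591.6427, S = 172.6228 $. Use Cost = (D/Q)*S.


Number of orders = D/Q = 23.8071
Cost = 23.8071 * 172.6228 = 4109.6415

4109.6415 $/yr


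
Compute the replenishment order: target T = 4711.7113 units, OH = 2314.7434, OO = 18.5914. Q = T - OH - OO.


Inventory position = OH + OO = 2314.7434 + 18.5914 = 2333.3348
Q = 4711.7113 - 2333.3348 = 2378.3765

2378.3765 units


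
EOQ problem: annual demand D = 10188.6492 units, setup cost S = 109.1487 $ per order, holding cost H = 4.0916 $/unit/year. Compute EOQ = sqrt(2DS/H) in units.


2*D*S = 2 * 10188.6492 * 109.1487 = 2224155.6299
2*D*S/H = 543590.6809
EOQ = sqrt(543590.6809) = 737.2860

737.2860 units


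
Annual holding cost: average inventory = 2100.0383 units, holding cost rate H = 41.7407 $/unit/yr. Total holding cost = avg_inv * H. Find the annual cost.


Cost = 2100.0383 * 41.7407 = 87657.0687

87657.0687 $/yr


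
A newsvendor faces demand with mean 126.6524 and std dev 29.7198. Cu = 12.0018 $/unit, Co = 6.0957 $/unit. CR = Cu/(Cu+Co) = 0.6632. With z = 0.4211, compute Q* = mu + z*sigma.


CR = Cu/(Cu+Co) = 12.0018/(12.0018+6.0957) = 0.6632
z = 0.4211
Q* = 126.6524 + 0.4211 * 29.7198 = 139.1674

139.1674 units


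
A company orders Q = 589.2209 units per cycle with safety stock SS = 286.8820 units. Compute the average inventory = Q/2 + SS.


Q/2 = 294.6105
Avg = 294.6105 + 286.8820 = 581.4924

581.4924 units


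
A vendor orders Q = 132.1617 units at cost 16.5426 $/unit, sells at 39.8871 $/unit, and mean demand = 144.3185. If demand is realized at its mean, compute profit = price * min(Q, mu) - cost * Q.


Sales at mu = min(132.1617, 144.3185) = 132.1617
Revenue = 39.8871 * 132.1617 = 5271.5469
Total cost = 16.5426 * 132.1617 = 2186.2981
Profit = 5271.5469 - 2186.2981 = 3085.2488

3085.2488 $


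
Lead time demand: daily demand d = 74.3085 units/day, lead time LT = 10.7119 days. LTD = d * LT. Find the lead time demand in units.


LTD = 74.3085 * 10.7119 = 795.9852

795.9852 units


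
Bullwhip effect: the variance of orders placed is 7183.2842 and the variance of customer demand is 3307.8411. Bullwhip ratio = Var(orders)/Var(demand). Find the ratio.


BW = 7183.2842 / 3307.8411 = 2.1716

2.1716


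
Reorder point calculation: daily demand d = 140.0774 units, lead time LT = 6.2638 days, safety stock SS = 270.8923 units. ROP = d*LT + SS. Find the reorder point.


d*LT = 140.0774 * 6.2638 = 877.4168
ROP = 877.4168 + 270.8923 = 1148.3091

1148.3091 units


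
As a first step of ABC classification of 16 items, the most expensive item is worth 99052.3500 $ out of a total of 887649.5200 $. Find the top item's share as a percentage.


Top item = 99052.3500
Total = 887649.5200
Percentage = 99052.3500 / 887649.5200 * 100 = 11.1589

11.1589%


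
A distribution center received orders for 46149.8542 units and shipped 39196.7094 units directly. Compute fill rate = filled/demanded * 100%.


FR = 39196.7094 / 46149.8542 * 100 = 84.9335

84.9335%


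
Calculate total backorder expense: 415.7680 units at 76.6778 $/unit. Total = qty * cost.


Total = 415.7680 * 76.6778 = 31880.1756

31880.1756 $


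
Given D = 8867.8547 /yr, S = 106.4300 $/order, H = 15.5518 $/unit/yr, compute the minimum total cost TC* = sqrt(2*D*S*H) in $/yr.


2*D*S*H = 29355757.3257
TC* = sqrt(29355757.3257) = 5418.0954

5418.0954 $/yr


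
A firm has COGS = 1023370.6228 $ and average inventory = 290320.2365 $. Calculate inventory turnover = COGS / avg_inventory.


Turnover = 1023370.6228 / 290320.2365 = 3.5250

3.5250


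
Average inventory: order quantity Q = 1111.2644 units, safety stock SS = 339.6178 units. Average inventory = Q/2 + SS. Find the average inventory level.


Q/2 = 555.6322
Avg = 555.6322 + 339.6178 = 895.2500

895.2500 units


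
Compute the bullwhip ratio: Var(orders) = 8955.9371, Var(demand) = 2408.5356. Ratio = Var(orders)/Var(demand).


BW = 8955.9371 / 2408.5356 = 3.7184

3.7184


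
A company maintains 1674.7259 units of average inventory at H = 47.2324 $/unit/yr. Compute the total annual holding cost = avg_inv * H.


Cost = 1674.7259 * 47.2324 = 79101.3236

79101.3236 $/yr


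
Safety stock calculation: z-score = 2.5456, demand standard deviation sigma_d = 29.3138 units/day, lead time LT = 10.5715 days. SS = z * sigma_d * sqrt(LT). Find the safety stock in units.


sqrt(LT) = sqrt(10.5715) = 3.2514
SS = 2.5456 * 29.3138 * 3.2514 = 242.6222

242.6222 units


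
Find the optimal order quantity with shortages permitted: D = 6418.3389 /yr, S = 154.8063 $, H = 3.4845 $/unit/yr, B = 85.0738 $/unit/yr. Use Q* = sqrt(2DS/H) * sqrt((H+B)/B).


sqrt(2DS/H) = 755.1799
sqrt((H+B)/B) = 1.0203
Q* = 755.1799 * 1.0203 = 770.4902

770.4902 units


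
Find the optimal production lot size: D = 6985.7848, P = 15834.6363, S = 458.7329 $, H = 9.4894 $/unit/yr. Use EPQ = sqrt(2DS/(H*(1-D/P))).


1 - D/P = 1 - 0.4412 = 0.5588
H*(1-D/P) = 5.3030
2DS = 6409218.6402
EPQ = sqrt(1208613.7182) = 1099.3697

1099.3697 units


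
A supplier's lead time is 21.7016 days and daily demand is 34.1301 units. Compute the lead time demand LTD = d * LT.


LTD = 34.1301 * 21.7016 = 740.6778

740.6778 units


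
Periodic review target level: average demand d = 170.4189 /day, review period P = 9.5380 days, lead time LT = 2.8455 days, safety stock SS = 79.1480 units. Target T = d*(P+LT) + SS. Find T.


P + LT = 12.3835
d*(P+LT) = 170.4189 * 12.3835 = 2110.3824
T = 2110.3824 + 79.1480 = 2189.5304

2189.5304 units


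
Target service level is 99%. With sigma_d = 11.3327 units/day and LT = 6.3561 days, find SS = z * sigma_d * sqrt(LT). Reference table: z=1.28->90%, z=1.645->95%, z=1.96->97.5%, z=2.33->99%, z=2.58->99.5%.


From the table, SL = 99% corresponds to z = 2.33
sqrt(LT) = sqrt(6.3561) = 2.5211
SS = 2.33 * 11.3327 * 2.5211 = 66.5709

66.5709 units


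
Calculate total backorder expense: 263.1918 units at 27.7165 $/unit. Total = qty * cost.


Total = 263.1918 * 27.7165 = 7294.7555

7294.7555 $


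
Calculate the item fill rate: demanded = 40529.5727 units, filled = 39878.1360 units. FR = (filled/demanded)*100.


FR = 39878.1360 / 40529.5727 * 100 = 98.3927

98.3927%


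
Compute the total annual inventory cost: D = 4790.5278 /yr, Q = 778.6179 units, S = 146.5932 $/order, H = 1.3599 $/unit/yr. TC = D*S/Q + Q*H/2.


Ordering cost = D*S/Q = 901.9299
Holding cost = Q*H/2 = 529.4212
TC = 901.9299 + 529.4212 = 1431.3512

1431.3512 $/yr


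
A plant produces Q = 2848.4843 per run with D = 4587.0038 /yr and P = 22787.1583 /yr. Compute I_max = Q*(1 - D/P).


D/P = 0.2013
1 - D/P = 0.7987
I_max = 2848.4843 * 0.7987 = 2275.0908

2275.0908 units


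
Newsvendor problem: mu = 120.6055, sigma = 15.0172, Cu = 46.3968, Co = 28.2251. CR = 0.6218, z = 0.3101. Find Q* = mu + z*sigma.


CR = Cu/(Cu+Co) = 46.3968/(46.3968+28.2251) = 0.6218
z = 0.3101
Q* = 120.6055 + 0.3101 * 15.0172 = 125.2623

125.2623 units


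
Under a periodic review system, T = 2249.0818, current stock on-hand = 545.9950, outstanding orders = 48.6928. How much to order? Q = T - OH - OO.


Inventory position = OH + OO = 545.9950 + 48.6928 = 594.6878
Q = 2249.0818 - 594.6878 = 1654.3940

1654.3940 units


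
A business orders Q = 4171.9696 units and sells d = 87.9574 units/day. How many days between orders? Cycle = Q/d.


Cycle = 4171.9696 / 87.9574 = 47.4317

47.4317 days


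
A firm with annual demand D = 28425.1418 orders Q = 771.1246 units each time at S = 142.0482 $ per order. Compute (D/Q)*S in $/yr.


Number of orders = D/Q = 36.8619
Cost = 36.8619 * 142.0482 = 5236.1709

5236.1709 $/yr


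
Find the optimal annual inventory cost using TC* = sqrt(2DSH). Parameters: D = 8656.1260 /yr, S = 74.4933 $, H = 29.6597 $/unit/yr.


2*D*S*H = 38250536.6575
TC* = sqrt(38250536.6575) = 6184.7018

6184.7018 $/yr


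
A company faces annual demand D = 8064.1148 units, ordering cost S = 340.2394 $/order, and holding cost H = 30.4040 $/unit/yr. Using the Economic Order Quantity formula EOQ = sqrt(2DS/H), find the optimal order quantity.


2*D*S = 2 * 8064.1148 * 340.2394 = 5487459.1622
2*D*S/H = 180484.7771
EOQ = sqrt(180484.7771) = 424.8350

424.8350 units


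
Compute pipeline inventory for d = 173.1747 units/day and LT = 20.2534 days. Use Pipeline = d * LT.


Pipeline = 173.1747 * 20.2534 = 3507.3765

3507.3765 units


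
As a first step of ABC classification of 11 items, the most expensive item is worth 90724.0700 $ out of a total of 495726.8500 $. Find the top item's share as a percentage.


Top item = 90724.0700
Total = 495726.8500
Percentage = 90724.0700 / 495726.8500 * 100 = 18.3012

18.3012%


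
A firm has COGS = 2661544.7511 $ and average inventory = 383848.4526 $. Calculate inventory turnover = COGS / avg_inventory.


Turnover = 2661544.7511 / 383848.4526 = 6.9338

6.9338


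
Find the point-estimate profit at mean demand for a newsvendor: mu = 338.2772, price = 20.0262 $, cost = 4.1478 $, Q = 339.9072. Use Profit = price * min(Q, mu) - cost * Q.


Sales at mu = min(339.9072, 338.2772) = 338.2772
Revenue = 20.0262 * 338.2772 = 6774.4069
Total cost = 4.1478 * 339.9072 = 1409.8671
Profit = 6774.4069 - 1409.8671 = 5364.5398

5364.5398 $


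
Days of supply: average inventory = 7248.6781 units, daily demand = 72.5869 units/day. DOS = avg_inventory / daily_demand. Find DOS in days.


DOS = 7248.6781 / 72.5869 = 99.8621

99.8621 days


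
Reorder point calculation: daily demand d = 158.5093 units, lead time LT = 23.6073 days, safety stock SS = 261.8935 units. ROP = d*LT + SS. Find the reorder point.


d*LT = 158.5093 * 23.6073 = 3741.9766
ROP = 3741.9766 + 261.8935 = 4003.8701

4003.8701 units


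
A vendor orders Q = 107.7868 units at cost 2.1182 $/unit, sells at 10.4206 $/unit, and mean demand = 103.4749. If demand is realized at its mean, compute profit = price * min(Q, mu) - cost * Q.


Sales at mu = min(107.7868, 103.4749) = 103.4749
Revenue = 10.4206 * 103.4749 = 1078.2705
Total cost = 2.1182 * 107.7868 = 228.3140
Profit = 1078.2705 - 228.3140 = 849.9565

849.9565 $


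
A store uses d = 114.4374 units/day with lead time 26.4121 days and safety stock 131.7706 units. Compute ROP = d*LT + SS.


d*LT = 114.4374 * 26.4121 = 3022.5321
ROP = 3022.5321 + 131.7706 = 3154.3027

3154.3027 units


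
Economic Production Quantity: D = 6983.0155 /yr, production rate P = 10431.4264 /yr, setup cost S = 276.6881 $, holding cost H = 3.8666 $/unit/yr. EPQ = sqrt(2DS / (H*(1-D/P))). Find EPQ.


1 - D/P = 1 - 0.6694 = 0.3306
H*(1-D/P) = 1.2782
2DS = 3864234.5819
EPQ = sqrt(3023144.6334) = 1738.7193

1738.7193 units


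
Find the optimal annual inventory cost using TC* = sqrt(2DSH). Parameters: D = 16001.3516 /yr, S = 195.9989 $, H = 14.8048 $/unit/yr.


2*D*S*H = 92863028.4127
TC* = sqrt(92863028.4127) = 9636.5465

9636.5465 $/yr


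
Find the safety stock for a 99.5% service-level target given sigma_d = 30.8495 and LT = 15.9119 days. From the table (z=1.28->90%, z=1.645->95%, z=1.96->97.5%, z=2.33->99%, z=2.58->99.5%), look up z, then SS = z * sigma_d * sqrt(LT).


From the table, SL = 99.5% corresponds to z = 2.58
sqrt(LT) = sqrt(15.9119) = 3.9890
SS = 2.58 * 30.8495 * 3.9890 = 317.4891

317.4891 units


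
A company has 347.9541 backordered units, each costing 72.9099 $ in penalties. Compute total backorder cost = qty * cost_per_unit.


Total = 347.9541 * 72.9099 = 25369.2986

25369.2986 $


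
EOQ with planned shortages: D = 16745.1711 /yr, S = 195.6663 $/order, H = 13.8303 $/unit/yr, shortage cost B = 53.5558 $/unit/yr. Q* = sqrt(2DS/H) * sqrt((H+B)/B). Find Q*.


sqrt(2DS/H) = 688.3384
sqrt((H+B)/B) = 1.1217
Q* = 688.3384 * 1.1217 = 772.1184

772.1184 units


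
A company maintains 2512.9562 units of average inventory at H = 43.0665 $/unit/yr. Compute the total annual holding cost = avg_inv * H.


Cost = 2512.9562 * 43.0665 = 108224.2282

108224.2282 $/yr


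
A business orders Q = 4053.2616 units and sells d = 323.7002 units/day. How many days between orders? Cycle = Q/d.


Cycle = 4053.2616 / 323.7002 = 12.5217

12.5217 days


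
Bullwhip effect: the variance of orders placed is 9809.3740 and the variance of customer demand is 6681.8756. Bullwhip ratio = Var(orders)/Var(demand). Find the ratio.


BW = 9809.3740 / 6681.8756 = 1.4681

1.4681


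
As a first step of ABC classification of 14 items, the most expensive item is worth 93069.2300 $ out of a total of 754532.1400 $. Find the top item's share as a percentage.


Top item = 93069.2300
Total = 754532.1400
Percentage = 93069.2300 / 754532.1400 * 100 = 12.3347

12.3347%


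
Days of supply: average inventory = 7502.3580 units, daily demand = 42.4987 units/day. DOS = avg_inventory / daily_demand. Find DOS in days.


DOS = 7502.3580 / 42.4987 = 176.5315

176.5315 days


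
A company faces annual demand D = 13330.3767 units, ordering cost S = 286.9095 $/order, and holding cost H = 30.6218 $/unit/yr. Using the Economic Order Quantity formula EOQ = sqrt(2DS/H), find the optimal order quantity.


2*D*S = 2 * 13330.3767 * 286.9095 = 7649223.4276
2*D*S/H = 249796.6621
EOQ = sqrt(249796.6621) = 499.7966

499.7966 units


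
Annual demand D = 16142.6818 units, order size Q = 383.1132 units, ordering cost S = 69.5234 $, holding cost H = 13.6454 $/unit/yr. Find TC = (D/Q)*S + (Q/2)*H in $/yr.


Ordering cost = D*S/Q = 2929.4060
Holding cost = Q*H/2 = 2613.8664
TC = 2929.4060 + 2613.8664 = 5543.2725

5543.2725 $/yr


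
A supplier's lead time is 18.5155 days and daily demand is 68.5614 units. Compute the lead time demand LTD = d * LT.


LTD = 68.5614 * 18.5155 = 1269.4486

1269.4486 units


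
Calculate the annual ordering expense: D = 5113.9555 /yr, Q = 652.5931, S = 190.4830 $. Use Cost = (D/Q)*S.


Number of orders = D/Q = 7.8364
Cost = 7.8364 * 190.4830 = 1492.6937

1492.6937 $/yr


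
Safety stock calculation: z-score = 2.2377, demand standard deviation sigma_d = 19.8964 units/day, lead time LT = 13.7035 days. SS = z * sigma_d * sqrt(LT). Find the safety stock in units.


sqrt(LT) = sqrt(13.7035) = 3.7018
SS = 2.2377 * 19.8964 * 3.7018 = 164.8132

164.8132 units


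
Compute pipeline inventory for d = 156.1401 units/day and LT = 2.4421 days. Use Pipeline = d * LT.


Pipeline = 156.1401 * 2.4421 = 381.3097

381.3097 units


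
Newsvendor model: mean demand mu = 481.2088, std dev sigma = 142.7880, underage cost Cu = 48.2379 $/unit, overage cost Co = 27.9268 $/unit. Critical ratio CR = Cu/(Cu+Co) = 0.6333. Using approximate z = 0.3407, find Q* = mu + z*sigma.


CR = Cu/(Cu+Co) = 48.2379/(48.2379+27.9268) = 0.6333
z = 0.3407
Q* = 481.2088 + 0.3407 * 142.7880 = 529.8567

529.8567 units


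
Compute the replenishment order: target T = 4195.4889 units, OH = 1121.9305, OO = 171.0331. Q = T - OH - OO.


Inventory position = OH + OO = 1121.9305 + 171.0331 = 1292.9636
Q = 4195.4889 - 1292.9636 = 2902.5253

2902.5253 units


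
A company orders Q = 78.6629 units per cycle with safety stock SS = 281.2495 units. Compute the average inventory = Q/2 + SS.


Q/2 = 39.3314
Avg = 39.3314 + 281.2495 = 320.5810

320.5810 units


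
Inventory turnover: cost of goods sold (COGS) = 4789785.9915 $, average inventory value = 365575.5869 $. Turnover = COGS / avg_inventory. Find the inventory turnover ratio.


Turnover = 4789785.9915 / 365575.5869 = 13.1020

13.1020


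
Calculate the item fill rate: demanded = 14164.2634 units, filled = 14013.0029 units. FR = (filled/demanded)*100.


FR = 14013.0029 / 14164.2634 * 100 = 98.9321

98.9321%


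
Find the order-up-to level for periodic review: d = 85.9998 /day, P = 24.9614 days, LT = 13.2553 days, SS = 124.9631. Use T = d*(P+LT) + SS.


P + LT = 38.2167
d*(P+LT) = 85.9998 * 38.2167 = 3286.6286
T = 3286.6286 + 124.9631 = 3411.5917

3411.5917 units


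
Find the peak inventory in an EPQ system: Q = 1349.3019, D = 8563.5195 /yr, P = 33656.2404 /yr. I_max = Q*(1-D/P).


D/P = 0.2544
1 - D/P = 0.7456
I_max = 1349.3019 * 0.7456 = 1005.9845

1005.9845 units


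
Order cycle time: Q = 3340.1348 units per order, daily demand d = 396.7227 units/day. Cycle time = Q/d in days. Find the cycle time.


Cycle = 3340.1348 / 396.7227 = 8.4193

8.4193 days


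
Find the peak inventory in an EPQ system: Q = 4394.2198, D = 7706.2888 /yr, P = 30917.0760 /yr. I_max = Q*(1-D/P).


D/P = 0.2493
1 - D/P = 0.7507
I_max = 4394.2198 * 0.7507 = 3298.9310

3298.9310 units


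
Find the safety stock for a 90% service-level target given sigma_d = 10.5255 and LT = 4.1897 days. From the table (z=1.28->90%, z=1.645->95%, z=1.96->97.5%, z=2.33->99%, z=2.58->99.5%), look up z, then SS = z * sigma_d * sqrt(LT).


From the table, SL = 90% corresponds to z = 1.28
sqrt(LT) = sqrt(4.1897) = 2.0469
SS = 1.28 * 10.5255 * 2.0469 = 27.5768

27.5768 units


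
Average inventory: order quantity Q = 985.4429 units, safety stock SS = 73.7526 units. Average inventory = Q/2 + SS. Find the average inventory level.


Q/2 = 492.7215
Avg = 492.7215 + 73.7526 = 566.4741

566.4741 units


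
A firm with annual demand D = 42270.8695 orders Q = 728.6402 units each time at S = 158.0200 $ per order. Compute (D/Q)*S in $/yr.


Number of orders = D/Q = 58.0134
Cost = 58.0134 * 158.0200 = 9167.2719

9167.2719 $/yr


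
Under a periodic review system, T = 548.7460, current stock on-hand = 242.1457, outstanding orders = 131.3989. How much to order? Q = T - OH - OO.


Inventory position = OH + OO = 242.1457 + 131.3989 = 373.5446
Q = 548.7460 - 373.5446 = 175.2014

175.2014 units


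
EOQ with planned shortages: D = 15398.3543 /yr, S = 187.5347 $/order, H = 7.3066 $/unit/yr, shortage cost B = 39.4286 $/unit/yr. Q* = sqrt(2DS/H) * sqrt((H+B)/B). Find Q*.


sqrt(2DS/H) = 889.0687
sqrt((H+B)/B) = 1.0887
Q* = 889.0687 * 1.0887 = 967.9472

967.9472 units


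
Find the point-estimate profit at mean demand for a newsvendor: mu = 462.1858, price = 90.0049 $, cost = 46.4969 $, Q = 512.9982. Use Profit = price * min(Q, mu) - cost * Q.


Sales at mu = min(512.9982, 462.1858) = 462.1858
Revenue = 90.0049 * 462.1858 = 41598.9867
Total cost = 46.4969 * 512.9982 = 23852.8260
Profit = 41598.9867 - 23852.8260 = 17746.1607

17746.1607 $


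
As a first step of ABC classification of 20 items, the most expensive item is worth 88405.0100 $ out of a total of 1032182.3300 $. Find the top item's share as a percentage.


Top item = 88405.0100
Total = 1032182.3300
Percentage = 88405.0100 / 1032182.3300 * 100 = 8.5649

8.5649%


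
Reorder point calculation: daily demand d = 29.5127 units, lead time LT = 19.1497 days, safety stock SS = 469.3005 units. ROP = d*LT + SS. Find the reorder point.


d*LT = 29.5127 * 19.1497 = 565.1594
ROP = 565.1594 + 469.3005 = 1034.4599

1034.4599 units


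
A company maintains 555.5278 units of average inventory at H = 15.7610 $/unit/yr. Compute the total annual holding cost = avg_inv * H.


Cost = 555.5278 * 15.7610 = 8755.6737

8755.6737 $/yr


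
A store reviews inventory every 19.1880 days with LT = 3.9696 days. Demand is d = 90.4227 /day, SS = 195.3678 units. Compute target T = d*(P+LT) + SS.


P + LT = 23.1576
d*(P+LT) = 90.4227 * 23.1576 = 2093.9727
T = 2093.9727 + 195.3678 = 2289.3405

2289.3405 units


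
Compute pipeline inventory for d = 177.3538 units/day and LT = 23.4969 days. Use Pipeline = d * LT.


Pipeline = 177.3538 * 23.4969 = 4167.2645

4167.2645 units
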